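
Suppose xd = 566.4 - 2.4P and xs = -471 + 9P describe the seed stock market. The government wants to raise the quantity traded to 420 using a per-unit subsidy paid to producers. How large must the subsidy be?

At x = 420, invert demand for the buyer price: Pb = (566.4 − 420)/2.4 = 61; invert supply for the seller price: Ps = (420 − (-471))/9 = 99.
The subsidy must fill the gap: s = Ps − Pb = 99 − 61 = 38.

Required subsidy s = 38 per unit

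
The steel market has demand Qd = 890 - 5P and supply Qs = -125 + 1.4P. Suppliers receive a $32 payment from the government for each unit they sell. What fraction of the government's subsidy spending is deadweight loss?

Pre-subsidy: 890 - 5P = -125 + 1.4P gives P* = 158.59375, Q* = 97.03125.
With the subsidy, sellers receive Ps = Pb + 32 for each unit, where Pb is the price buyers pay.
Supply in terms of Pb becomes Qs = -125 + 1.4(Pb + 32) = -80.2 + 1.4Pb. Setting this equal to demand: 890 - 5Pb = -80.2 + 1.4Pb, so Pb = 151.59375.
Sellers receive Ps = 151.59375 + 32 = 183.59375; Q' = 890 − 5·151.59375 = 132.03125.
ΔCS = ½(97.03125 + 132.03125)(158.59375 − 151.59375) = 801.71875; ΔPS = ½(97.03125 + 132.03125)(183.59375 − 158.59375) = 2863.28125.
Government spending = 32 × 132.03125 = 4225.
DWL = ½ × 32 × (132.03125 − 97.03125) = 560; fraction = 560 / 4225 = 112/845.

DWL / government spending = 112/845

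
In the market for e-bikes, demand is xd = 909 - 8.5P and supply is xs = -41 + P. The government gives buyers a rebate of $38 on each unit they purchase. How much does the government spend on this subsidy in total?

Pre-subsidy: 909 - 8.5P = -41 + P gives P* = 100, x* = 59.
With the rebate, buyers effectively pay Pb = Ps − 38, where Ps is the price sellers receive.
Demand in terms of Ps becomes xd = 909 − 8.5(Ps − 38) = 1232 - 8.5Ps. Setting this equal to supply: 1232 - 8.5Ps = -41 + Ps, so Ps = 134.
Buyers pay Pb = 134 − 38 = 96; x' = -41 + 1·134 = 93.
Government outlay = subsidy × quantity = 38 × 93 = 3534.

Government cost = $3534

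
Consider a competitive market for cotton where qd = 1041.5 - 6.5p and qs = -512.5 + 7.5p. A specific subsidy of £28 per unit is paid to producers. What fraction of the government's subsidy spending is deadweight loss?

DWL / government spending = 39/334

Pre-subsidy: 1041.5 - 6.5p = -512.5 + 7.5p gives p* = 111, q* = 320.
With the subsidy, sellers receive ps = pb + 28 for each unit, where pb is the price buyers pay.
Supply in terms of pb becomes qs = -512.5 + 7.5(pb + 28) = -302.5 + 7.5pb. Setting this equal to demand: 1041.5 - 6.5pb = -302.5 + 7.5pb, so pb = 96.
Sellers receive ps = 96 + 28 = 124; q' = 1041.5 − 6.5·96 = 417.5.
ΔCS = ½(320 + 417.5)(111 − 96) = 5531.25; ΔPS = ½(320 + 417.5)(124 − 111) = 4793.75.
Government spending = 28 × 417.5 = 11690.
DWL = ½ × 28 × (417.5 − 320) = 1365; fraction = 1365 / 11690 = 39/334.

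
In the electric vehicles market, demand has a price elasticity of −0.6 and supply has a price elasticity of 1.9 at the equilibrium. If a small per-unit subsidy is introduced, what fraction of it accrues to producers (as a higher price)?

Producer share = 0.24

For a small subsidy around the equilibrium, the benefit split depends on the relative slopes, which at a point are proportional to the elasticities.
Buyer share = εs/(εs + |εd|) = 1.9/(1.9 + 0.6) = 0.76; seller share = |εd|/(εs + |εd|) = 0.24.
So producers capture 0.24 of the subsidy.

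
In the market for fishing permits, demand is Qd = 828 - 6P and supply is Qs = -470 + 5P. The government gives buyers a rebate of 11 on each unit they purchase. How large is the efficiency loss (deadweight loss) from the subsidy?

Pre-subsidy: 828 - 6P = -470 + 5P gives P* = 118, Q* = 120.
With the rebate, buyers effectively pay Pb = Ps − 11, where Ps is the price sellers receive.
Demand in terms of Ps becomes Qd = 828 − 6(Ps − 11) = 894 - 6Ps. Setting this equal to supply: 894 - 6Ps = -470 + 5Ps, so Ps = 124.
Buyers pay Pb = 124 − 11 = 113; Q' = -470 + 5·124 = 150.
The subsidy expands output by 150 − 120 = 30 past the efficient level; on those units the gap between marginal cost and willingness to pay runs from 0 up to 11.
DWL = ½ × 11 × 30 = 165.

Deadweight loss = 165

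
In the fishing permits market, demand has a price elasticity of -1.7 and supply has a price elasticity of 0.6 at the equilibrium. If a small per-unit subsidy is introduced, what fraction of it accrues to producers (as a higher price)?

For a small subsidy around the equilibrium, the benefit split depends on the relative slopes, which at a point are proportional to the elasticities.
Buyer share = εs/(εs + |εd|) = 0.6/(0.6 + 1.7) = 6/23; seller share = |εd|/(εs + |εd|) = 17/23.
So producers capture 17/23 of the subsidy.

Producer share = 17/23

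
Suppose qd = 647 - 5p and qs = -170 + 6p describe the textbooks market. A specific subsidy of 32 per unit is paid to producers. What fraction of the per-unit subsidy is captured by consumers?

Consumer share = 6/11

Pre-subsidy: 647 - 5p = -170 + 6p gives p* = 817/11, q* = 3032/11.
With the subsidy, sellers receive ps = pb + 32 for each unit, where pb is the price buyers pay.
Supply in terms of pb becomes qs = -170 + 6(pb + 32) = 22 + 6pb. Setting this equal to demand: 647 - 5pb = 22 + 6pb, so pb = 625/11.
Sellers receive ps = 625/11 + 32 = 977/11; q' = 647 − 5·(625/11) = 3992/11.
Buyers' price falls by p* − pb = 817/11 − 625/11 = 192/11; sellers' price rises by ps − p* = 977/11 − 817/11 = 160/11.
So consumers capture (192/11)/32 = 6/11 of each unit of subsidy.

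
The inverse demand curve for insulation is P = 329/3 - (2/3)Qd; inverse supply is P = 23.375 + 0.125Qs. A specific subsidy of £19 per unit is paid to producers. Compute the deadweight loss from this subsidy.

Pre-subsidy: 329/3 - (2/3)Q = 23.375 + 0.125Q gives Q* = 109 and P* = 37.
With the subsidy, sellers receive Ps = Pb + 19 for each unit, where Pb is the price buyers pay.
On the curves, Pb = 329/3 - (2/3)Q and Ps = 23.375 + 0.125Q; the wedge Ps − Pb = 19 gives 23.375 + 0.125Q − (329/3 - (2/3)Q) = 19, so Q' = 133.
Then Pb = 329/3 − (2/3)·133 = 21 and Ps = 23.375 + 0.125·133 = 40.
The subsidy expands output by 133 − 109 = 24 past the efficient level; on those units the gap between marginal cost and willingness to pay runs from 0 up to 19.
DWL = ½ × 19 × 24 = 228.

Deadweight loss = £228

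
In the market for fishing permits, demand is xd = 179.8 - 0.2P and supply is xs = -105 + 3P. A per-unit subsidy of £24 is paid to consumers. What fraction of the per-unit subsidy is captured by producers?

Pre-subsidy: 179.8 - 0.2P = -105 + 3P gives P* = 89, x* = 162.
With the rebate, buyers effectively pay Pb = Ps − 24, where Ps is the price sellers receive.
Demand in terms of Ps becomes xd = 179.8 − 0.2(Ps − 24) = 184.6 - 0.2Ps. Setting this equal to supply: 184.6 - 0.2Ps = -105 + 3Ps, so Ps = 90.5.
Buyers pay Pb = 90.5 − 24 = 66.5; x' = -105 + 3·90.5 = 166.5.
Buyers' price falls by P* − Pb = 89 − 66.5 = 22.5; sellers' price rises by Ps − P* = 90.5 − 89 = 1.5.
So producers capture 1.5/24 = 0.0625 of each unit of subsidy.

Producer share = 0.0625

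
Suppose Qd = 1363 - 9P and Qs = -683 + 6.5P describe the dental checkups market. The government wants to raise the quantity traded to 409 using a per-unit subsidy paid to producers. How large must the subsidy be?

At Q = 409, invert demand for the buyer price: Pb = (1363 − 409)/9 = 106; invert supply for the seller price: Ps = (409 − (-683))/6.5 = 168.
The subsidy must fill the gap: s = Ps − Pb = 168 − 106 = 62.

Required subsidy s = 62 per unit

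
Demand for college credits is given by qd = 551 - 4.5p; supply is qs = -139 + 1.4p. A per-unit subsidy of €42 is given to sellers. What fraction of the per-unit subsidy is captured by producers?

Pre-subsidy: 551 - 4.5p = -139 + 1.4p gives p* = 6900/59, q* = 1459/59.
With the subsidy, sellers receive ps = pb + 42 for each unit, where pb is the price buyers pay.
Supply in terms of pb becomes qs = -139 + 1.4(pb + 42) = -80.2 + 1.4pb. Setting this equal to demand: 551 - 4.5pb = -80.2 + 1.4pb, so pb = 6312/59.
Sellers receive ps = 6312/59 + 42 = 8790/59; q' = 551 − 4.5·(6312/59) = 4105/59.
Buyers' price falls by p* − pb = 6900/59 − 6312/59 = 588/59; sellers' price rises by ps − p* = 8790/59 − 6900/59 = 1890/59.
So producers capture (1890/59)/42 = 45/59 of each unit of subsidy.

Producer share = 45/59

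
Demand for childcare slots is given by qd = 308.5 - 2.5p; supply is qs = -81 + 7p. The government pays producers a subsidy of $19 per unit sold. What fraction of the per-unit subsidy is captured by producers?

Pre-subsidy: 308.5 - 2.5p = -81 + 7p gives p* = 41, q* = 206.
With the subsidy, sellers receive ps = pb + 19 for each unit, where pb is the price buyers pay.
Supply in terms of pb becomes qs = -81 + 7(pb + 19) = 52 + 7pb. Setting this equal to demand: 308.5 - 2.5pb = 52 + 7pb, so pb = 27.
Sellers receive ps = 27 + 19 = 46; q' = 308.5 − 2.5·27 = 241.
Buyers' price falls by p* − pb = 41 − 27 = 14; sellers' price rises by ps − p* = 46 − 41 = 5.
So producers capture 5/19 = 5/19 of each unit of subsidy.

Producer share = 5/19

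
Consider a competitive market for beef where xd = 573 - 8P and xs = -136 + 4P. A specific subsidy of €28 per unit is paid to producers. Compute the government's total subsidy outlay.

Pre-subsidy: 573 - 8P = -136 + 4P gives P* = 709/12, x* = 301/3.
With the subsidy, sellers receive Ps = Pb + 28 for each unit, where Pb is the price buyers pay.
Supply in terms of Pb becomes xs = -136 + 4(Pb + 28) = -24 + 4Pb. Setting this equal to demand: 573 - 8Pb = -24 + 4Pb, so Pb = 49.75.
Sellers receive Ps = 49.75 + 28 = 77.75; x' = 573 − 8·49.75 = 175.
Government outlay = subsidy × quantity = 28 × 175 = 4900.

Government cost = €4900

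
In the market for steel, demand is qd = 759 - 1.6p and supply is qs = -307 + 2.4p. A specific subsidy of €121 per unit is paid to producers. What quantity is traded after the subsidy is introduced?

q' = 448.76

Pre-subsidy: 759 - 1.6p = -307 + 2.4p gives p* = 266.5, q* = 332.6.
With the subsidy, sellers receive ps = pb + 121 for each unit, where pb is the price buyers pay.
Supply in terms of pb becomes qs = -307 + 2.4(pb + 121) = -16.6 + 2.4pb. Setting this equal to demand: 759 - 1.6pb = -16.6 + 2.4pb, so pb = 193.9.
Sellers receive ps = 193.9 + 121 = 314.9; q' = 759 − 1.6·193.9 = 448.76.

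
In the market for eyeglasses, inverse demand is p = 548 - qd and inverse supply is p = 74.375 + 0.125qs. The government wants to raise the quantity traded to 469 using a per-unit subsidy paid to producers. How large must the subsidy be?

At q = 469, from the demand curve buyers pay pb = 548 − 1·469 = 79; from the supply curve sellers need ps = 74.375 + 0.125·469 = 133.
The subsidy must fill the gap: s = ps − pb = 133 − 79 = 54.

Required subsidy s = 54 per unit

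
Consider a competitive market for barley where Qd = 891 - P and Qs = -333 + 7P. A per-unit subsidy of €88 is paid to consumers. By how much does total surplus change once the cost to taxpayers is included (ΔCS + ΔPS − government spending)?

Pre-subsidy: 891 - P = -333 + 7P gives P* = 153, Q* = 738.
With the rebate, buyers effectively pay Pb = Ps − 88, where Ps is the price sellers receive.
Demand in terms of Ps becomes Qd = 891 − 1(Ps − 88) = 979 - Ps. Setting this equal to supply: 979 - Ps = -333 + 7Ps, so Ps = 164.
Buyers pay Pb = 164 − 88 = 76; Q' = -333 + 7·164 = 815.
ΔCS = ½(738 + 815)(153 − 76) = 59790.5; ΔPS = ½(738 + 815)(164 − 153) = 8541.5.
Government spending = 88 × 815 = 71720.
Net change = 59790.5 + 8541.5 − 71720 = -3388. The loss equals the DWL triangle ½·88·77.

Net change in total surplus = -€3388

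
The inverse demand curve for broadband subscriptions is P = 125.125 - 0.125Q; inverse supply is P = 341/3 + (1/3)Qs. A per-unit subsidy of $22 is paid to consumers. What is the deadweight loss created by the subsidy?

Deadweight loss = $528

Pre-subsidy: 125.125 - 0.125Q = 341/3 + (1/3)Q gives Q* = 25 and P* = 122.
With the rebate, buyers effectively pay Pb = Ps − 22, where Ps is the price sellers receive.
On the curves, Pb = 125.125 - 0.125Q and Ps = 341/3 + (1/3)Q; the wedge Ps − Pb = 22 gives 341/3 + (1/3)Q − (125.125 - 0.125Q) = 22, so Q' = 73.
Then Pb = 125.125 − 0.125·73 = 116 and Ps = 341/3 + (1/3)·73 = 138.
The subsidy expands output by 73 − 25 = 48 past the efficient level; on those units the gap between marginal cost and willingness to pay runs from 0 up to 22.
DWL = ½ × 22 × 48 = 528.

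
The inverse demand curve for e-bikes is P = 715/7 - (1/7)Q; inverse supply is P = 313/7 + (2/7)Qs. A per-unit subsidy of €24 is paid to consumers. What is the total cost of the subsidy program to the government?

Government cost = €4560

Pre-subsidy: 715/7 - (1/7)Q = 313/7 + (2/7)Q gives Q* = 134 and P* = 83.
With the rebate, buyers effectively pay Pb = Ps − 24, where Ps is the price sellers receive.
On the curves, Pb = 715/7 - (1/7)Q and Ps = 313/7 + (2/7)Q; the wedge Ps − Pb = 24 gives 313/7 + (2/7)Q − (715/7 - (1/7)Q) = 24, so Q' = 190.
Then Pb = 715/7 − (1/7)·190 = 75 and Ps = 313/7 + (2/7)·190 = 99.
Government outlay = subsidy × quantity = 24 × 190 = 4560.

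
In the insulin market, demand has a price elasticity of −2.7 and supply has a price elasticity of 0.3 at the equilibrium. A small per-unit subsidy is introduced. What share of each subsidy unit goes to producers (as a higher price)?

For a small subsidy around the equilibrium, the benefit split depends on the relative slopes, which at a point are proportional to the elasticities.
Buyer share = εs/(εs + |εd|) = 0.3/(0.3 + 2.7) = 0.1; seller share = |εd|/(εs + |εd|) = 0.9.
So producers capture 0.9 of the subsidy.

Producer share = 0.9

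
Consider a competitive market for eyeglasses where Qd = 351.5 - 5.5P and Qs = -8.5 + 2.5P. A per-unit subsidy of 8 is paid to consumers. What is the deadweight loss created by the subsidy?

Deadweight loss = 55

Pre-subsidy: 351.5 - 5.5P = -8.5 + 2.5P gives P* = 45, Q* = 104.
With the rebate, buyers effectively pay Pb = Ps − 8, where Ps is the price sellers receive.
Demand in terms of Ps becomes Qd = 351.5 − 5.5(Ps − 8) = 395.5 - 5.5Ps. Setting this equal to supply: 395.5 - 5.5Ps = -8.5 + 2.5Ps, so Ps = 50.5.
Buyers pay Pb = 50.5 − 8 = 42.5; Q' = -8.5 + 2.5·50.5 = 117.75.
The subsidy expands output by 117.75 − 104 = 13.75 past the efficient level; on those units the gap between marginal cost and willingness to pay runs from 0 up to 8.
DWL = ½ × 8 × 13.75 = 55.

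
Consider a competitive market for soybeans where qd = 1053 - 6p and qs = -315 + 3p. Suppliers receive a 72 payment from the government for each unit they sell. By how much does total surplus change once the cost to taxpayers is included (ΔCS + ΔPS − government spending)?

Net change in total surplus = -5184

Pre-subsidy: 1053 - 6p = -315 + 3p gives p* = 152, q* = 141.
With the subsidy, sellers receive ps = pb + 72 for each unit, where pb is the price buyers pay.
Supply in terms of pb becomes qs = -315 + 3(pb + 72) = -99 + 3pb. Setting this equal to demand: 1053 - 6pb = -99 + 3pb, so pb = 128.
Sellers receive ps = 128 + 72 = 200; q' = 1053 − 6·128 = 285.
ΔCS = ½(141 + 285)(152 − 128) = 5112; ΔPS = ½(141 + 285)(200 − 152) = 10224.
Government spending = 72 × 285 = 20520.
Net change = 5112 + 10224 − 20520 = -5184. The loss equals the DWL triangle ½·72·144.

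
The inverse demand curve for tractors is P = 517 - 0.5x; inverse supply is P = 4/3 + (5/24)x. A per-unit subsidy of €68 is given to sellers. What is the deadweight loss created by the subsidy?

Deadweight loss = €3264

Pre-subsidy: 517 - 0.5x = 4/3 + (5/24)x gives x* = 728 and P* = 153.
With the subsidy, sellers receive Ps = Pb + 68 for each unit, where Pb is the price buyers pay.
On the curves, Pb = 517 - 0.5x and Ps = 4/3 + (5/24)x; the wedge Ps − Pb = 68 gives 4/3 + (5/24)x − (517 - 0.5x) = 68, so x' = 824.
Then Pb = 517 − 0.5·824 = 105 and Ps = 4/3 + (5/24)·824 = 173.
The subsidy expands output by 824 − 728 = 96 past the efficient level; on those units the gap between marginal cost and willingness to pay runs from 0 up to 68.
DWL = ½ × 68 × 96 = 3264.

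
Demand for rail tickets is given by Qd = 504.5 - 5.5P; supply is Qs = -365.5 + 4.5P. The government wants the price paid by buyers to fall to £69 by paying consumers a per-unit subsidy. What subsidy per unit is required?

Required subsidy s = £40 per unit

At a buyer price of 69, quantity demanded is 504.5 − 5.5·69 = 125.
Sellers supply 125 only when they receive Ps with -365.5 + 4.5·Ps = 125, i.e. Ps = 109.
s = Ps − Pb = 109 − 69 = 40.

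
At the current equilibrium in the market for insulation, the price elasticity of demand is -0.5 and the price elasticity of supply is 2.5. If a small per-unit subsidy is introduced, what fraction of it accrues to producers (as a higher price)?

Producer share = 1/6

For a small subsidy around the equilibrium, the benefit split depends on the relative slopes, which at a point are proportional to the elasticities.
Buyer share = εs/(εs + |εd|) = 2.5/(2.5 + 0.5) = 5/6; seller share = |εd|/(εs + |εd|) = 1/6.
So producers capture 1/6 of the subsidy.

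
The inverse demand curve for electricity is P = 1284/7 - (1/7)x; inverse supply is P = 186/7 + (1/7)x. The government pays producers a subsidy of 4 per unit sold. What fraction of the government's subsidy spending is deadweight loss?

Pre-subsidy: 1284/7 - (1/7)x = 186/7 + (1/7)x gives x* = 549 and P* = 105.
With the subsidy, sellers receive Ps = Pb + 4 for each unit, where Pb is the price buyers pay.
On the curves, Pb = 1284/7 - (1/7)x and Ps = 186/7 + (1/7)x; the wedge Ps − Pb = 4 gives 186/7 + (1/7)x − (1284/7 - (1/7)x) = 4, so x' = 563.
Then Pb = 1284/7 − (1/7)·563 = 103 and Ps = 186/7 + (1/7)·563 = 107.
ΔCS = ½(549 + 563)(105 − 103) = 1112; ΔPS = ½(549 + 563)(107 − 105) = 1112.
Government spending = 4 × 563 = 2252.
DWL = ½ × 4 × (563 − 549) = 28; fraction = 28 / 2252 = 7/563.

DWL / government spending = 7/563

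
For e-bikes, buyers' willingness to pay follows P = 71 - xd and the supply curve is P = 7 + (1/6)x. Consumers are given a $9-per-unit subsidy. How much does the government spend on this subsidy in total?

Pre-subsidy: 71 - x = 7 + (1/6)x gives x* = 384/7 and P* = 113/7.
With the rebate, buyers effectively pay Pb = Ps − 9, where Ps is the price sellers receive.
On the curves, Pb = 71 - x and Ps = 7 + (1/6)x; the wedge Ps − Pb = 9 gives 7 + (1/6)x − (71 - x) = 9, so x' = 438/7.
Then Pb = 71 − 1·(438/7) = 59/7 and Ps = 7 + (1/6)·(438/7) = 122/7.
Government outlay = subsidy × quantity = 9 × 438/7 = 3942/7.

Government cost = 3942/7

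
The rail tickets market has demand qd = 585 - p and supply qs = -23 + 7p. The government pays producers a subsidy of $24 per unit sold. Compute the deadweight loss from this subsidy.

Deadweight loss = $252

Pre-subsidy: 585 - p = -23 + 7p gives p* = 76, q* = 509.
With the subsidy, sellers receive ps = pb + 24 for each unit, where pb is the price buyers pay.
Supply in terms of pb becomes qs = -23 + 7(pb + 24) = 145 + 7pb. Setting this equal to demand: 585 - pb = 145 + 7pb, so pb = 55.
Sellers receive ps = 55 + 24 = 79; q' = 585 − 1·55 = 530.
The subsidy expands output by 530 − 509 = 21 past the efficient level; on those units the gap between marginal cost and willingness to pay runs from 0 up to 24.
DWL = ½ × 24 × 21 = 252.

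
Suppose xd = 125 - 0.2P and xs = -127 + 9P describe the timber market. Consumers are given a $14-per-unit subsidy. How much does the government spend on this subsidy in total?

Government cost = 39368/23

Pre-subsidy: 125 - 0.2P = -127 + 9P gives P* = 630/23, x* = 2749/23.
With the rebate, buyers effectively pay Pb = Ps − 14, where Ps is the price sellers receive.
Demand in terms of Ps becomes xd = 125 − 0.2(Ps − 14) = 127.8 - 0.2Ps. Setting this equal to supply: 127.8 - 0.2Ps = -127 + 9Ps, so Ps = 637/23.
Buyers pay Pb = 637/23 − 14 = 315/23; x' = -127 + 9·(637/23) = 2812/23.
Government outlay = subsidy × quantity = 14 × 2812/23 = 39368/23.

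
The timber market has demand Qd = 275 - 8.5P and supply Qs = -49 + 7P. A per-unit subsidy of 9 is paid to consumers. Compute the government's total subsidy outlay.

Pre-subsidy: 275 - 8.5P = -49 + 7P gives P* = 648/31, Q* = 3017/31.
With the rebate, buyers effectively pay Pb = Ps − 9, where Ps is the price sellers receive.
Demand in terms of Ps becomes Qd = 275 − 8.5(Ps − 9) = 351.5 - 8.5Ps. Setting this equal to supply: 351.5 - 8.5Ps = -49 + 7Ps, so Ps = 801/31.
Buyers pay Pb = 801/31 − 9 = 522/31; Q' = -49 + 7·(801/31) = 4088/31.
Government outlay = subsidy × quantity = 9 × 4088/31 = 36792/31.

Government cost = 36792/31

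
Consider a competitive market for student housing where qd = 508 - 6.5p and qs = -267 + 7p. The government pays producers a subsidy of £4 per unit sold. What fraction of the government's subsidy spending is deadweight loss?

Pre-subsidy: 508 - 6.5p = -267 + 7p gives p* = 1550/27, q* = 3641/27.
With the subsidy, sellers receive ps = pb + 4 for each unit, where pb is the price buyers pay.
Supply in terms of pb becomes qs = -267 + 7(pb + 4) = -239 + 7pb. Setting this equal to demand: 508 - 6.5pb = -239 + 7pb, so pb = 166/3.
Sellers receive ps = 166/3 + 4 = 178/3; q' = 508 − 6.5·(166/3) = 445/3.
ΔCS = ½(3641/27 + 445/3)(1550/27 − 166/3) = 214088/729; ΔPS = ½(3641/27 + 445/3)(178/3 − 1550/27) = 198796/729.
Government spending = 4 × 445/3 = 1780/3.
DWL = ½ × 4 × (445/3 − 3641/27) = 728/27; fraction = (728/27) / (1780/3) = 182/4005.

DWL / government spending = 182/4005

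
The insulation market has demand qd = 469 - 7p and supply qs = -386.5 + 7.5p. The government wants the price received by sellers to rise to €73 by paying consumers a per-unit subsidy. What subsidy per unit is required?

Required subsidy s = €29 per unit

At a seller price of 73, quantity supplied is -386.5 + 7.5·73 = 161.
Buyers absorb 161 only when they pay pb with 469 − 7·pb = 161, i.e. pb = 44.
s = ps − pb = 73 − 44 = 29.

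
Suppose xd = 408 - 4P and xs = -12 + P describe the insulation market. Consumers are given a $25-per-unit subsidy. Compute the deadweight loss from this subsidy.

Pre-subsidy: 408 - 4P = -12 + P gives P* = 84, x* = 72.
With the rebate, buyers effectively pay Pb = Ps − 25, where Ps is the price sellers receive.
Demand in terms of Ps becomes xd = 408 − 4(Ps − 25) = 508 - 4Ps. Setting this equal to supply: 508 - 4Ps = -12 + Ps, so Ps = 104.
Buyers pay Pb = 104 − 25 = 79; x' = -12 + 1·104 = 92.
The subsidy expands output by 92 − 72 = 20 past the efficient level; on those units the gap between marginal cost and willingness to pay runs from 0 up to 25.
DWL = ½ × 25 × 20 = 250.

Deadweight loss = $250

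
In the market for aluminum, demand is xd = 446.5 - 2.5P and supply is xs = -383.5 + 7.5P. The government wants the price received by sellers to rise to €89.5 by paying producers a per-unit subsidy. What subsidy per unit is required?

Required subsidy s = €26 per unit

At a seller price of 89.5, quantity supplied is -383.5 + 7.5·89.5 = 287.75.
Buyers absorb 287.75 only when they pay Pb with 446.5 − 2.5·Pb = 287.75, i.e. Pb = 63.5.
s = Ps − Pb = 89.5 − 63.5 = 26.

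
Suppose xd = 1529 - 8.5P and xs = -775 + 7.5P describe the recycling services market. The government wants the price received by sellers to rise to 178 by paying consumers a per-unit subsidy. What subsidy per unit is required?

At a seller price of 178, quantity supplied is -775 + 7.5·178 = 560.
Buyers absorb 560 only when they pay Pb with 1529 − 8.5·Pb = 560, i.e. Pb = 114.
s = Ps − Pb = 178 − 114 = 64.

Required subsidy s = 64 per unit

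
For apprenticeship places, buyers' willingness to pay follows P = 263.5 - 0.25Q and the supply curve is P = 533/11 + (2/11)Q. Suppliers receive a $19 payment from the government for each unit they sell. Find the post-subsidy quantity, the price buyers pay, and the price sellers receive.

Q' = 542; buyers pay $128; sellers receive $147

Pre-subsidy: 263.5 - 0.25Q = 533/11 + (2/11)Q gives Q* = 498 and P* = 139.
With the subsidy, sellers receive Ps = Pb + 19 for each unit, where Pb is the price buyers pay.
On the curves, Pb = 263.5 - 0.25Q and Ps = 533/11 + (2/11)Q; the wedge Ps − Pb = 19 gives 533/11 + (2/11)Q − (263.5 - 0.25Q) = 19, so Q' = 542.
Then Pb = 263.5 − 0.25·542 = 128 and Ps = 533/11 + (2/11)·542 = 147.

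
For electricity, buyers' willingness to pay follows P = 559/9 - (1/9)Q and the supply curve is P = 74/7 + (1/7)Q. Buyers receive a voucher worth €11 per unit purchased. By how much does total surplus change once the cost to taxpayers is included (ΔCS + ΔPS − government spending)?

Net change in total surplus = -€238.21875

Pre-subsidy: 559/9 - (1/9)Q = 74/7 + (1/7)Q gives Q* = 202.9375 and P* = 39.5625.
With the rebate, buyers effectively pay Pb = Ps − 11, where Ps is the price sellers receive.
On the curves, Pb = 559/9 - (1/9)Q and Ps = 74/7 + (1/7)Q; the wedge Ps − Pb = 11 gives 74/7 + (1/7)Q − (559/9 - (1/9)Q) = 11, so Q' = 246.25.
Then Pb = 559/9 − (1/9)·246.25 = 34.75 and Ps = 74/7 + (1/7)·246.25 = 45.75.
ΔCS = ½(202.9375 + 246.25)(39.5625 − 34.75) = 1080.857421875; ΔPS = ½(202.9375 + 246.25)(45.75 − 39.5625) = 1389.673828125.
Government spending = 11 × 246.25 = 2708.75.
Net change = 1080.857421875 + 1389.673828125 − 2708.75 = -238.21875. The loss equals the DWL triangle ½·11·43.3125.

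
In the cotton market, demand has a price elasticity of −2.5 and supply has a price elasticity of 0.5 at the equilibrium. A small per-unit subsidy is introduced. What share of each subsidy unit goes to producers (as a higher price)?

For a small subsidy around the equilibrium, the benefit split depends on the relative slopes, which at a point are proportional to the elasticities.
Buyer share = εs/(εs + |εd|) = 0.5/(0.5 + 2.5) = 1/6; seller share = |εd|/(εs + |εd|) = 5/6.
So producers capture 5/6 of the subsidy.

Producer share = 5/6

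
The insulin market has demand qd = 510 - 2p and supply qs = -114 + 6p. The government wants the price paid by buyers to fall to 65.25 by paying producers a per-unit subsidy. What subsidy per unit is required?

Required subsidy s = 17 per unit

At a buyer price of 65.25, quantity demanded is 510 − 2·65.25 = 379.5.
Sellers supply 379.5 only when they receive ps with -114 + 6·ps = 379.5, i.e. ps = 82.25.
s = ps − pb = 82.25 − 65.25 = 17.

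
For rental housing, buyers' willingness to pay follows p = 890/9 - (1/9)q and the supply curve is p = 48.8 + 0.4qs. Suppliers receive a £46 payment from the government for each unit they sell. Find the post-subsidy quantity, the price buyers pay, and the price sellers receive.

q' = 188; buyers pay £78; sellers receive £124

Pre-subsidy: 890/9 - (1/9)q = 48.8 + 0.4q gives q* = 98 and p* = 88.
With the subsidy, sellers receive ps = pb + 46 for each unit, where pb is the price buyers pay.
On the curves, pb = 890/9 - (1/9)q and ps = 48.8 + 0.4q; the wedge ps − pb = 46 gives 48.8 + 0.4q − (890/9 - (1/9)q) = 46, so q' = 188.
Then pb = 890/9 − (1/9)·188 = 78 and ps = 48.8 + 0.4·188 = 124.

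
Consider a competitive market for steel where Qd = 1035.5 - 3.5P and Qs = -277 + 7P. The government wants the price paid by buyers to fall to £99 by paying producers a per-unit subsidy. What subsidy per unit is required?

Required subsidy s = £39 per unit

At a buyer price of 99, quantity demanded is 1035.5 − 3.5·99 = 689.
Sellers supply 689 only when they receive Ps with -277 + 7·Ps = 689, i.e. Ps = 138.
s = Ps − Pb = 138 − 99 = 39.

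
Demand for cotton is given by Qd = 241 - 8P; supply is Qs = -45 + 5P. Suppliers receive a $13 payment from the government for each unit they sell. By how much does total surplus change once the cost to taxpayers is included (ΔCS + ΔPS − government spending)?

Net change in total surplus = -$260

Pre-subsidy: 241 - 8P = -45 + 5P gives P* = 22, Q* = 65.
With the subsidy, sellers receive Ps = Pb + 13 for each unit, where Pb is the price buyers pay.
Supply in terms of Pb becomes Qs = -45 + 5(Pb + 13) = 20 + 5Pb. Setting this equal to demand: 241 - 8Pb = 20 + 5Pb, so Pb = 17.
Sellers receive Ps = 17 + 13 = 30; Q' = 241 − 8·17 = 105.
ΔCS = ½(65 + 105)(22 − 17) = 425; ΔPS = ½(65 + 105)(30 − 22) = 680.
Government spending = 13 × 105 = 1365.
Net change = 425 + 680 − 1365 = -260. The loss equals the DWL triangle ½·13·40.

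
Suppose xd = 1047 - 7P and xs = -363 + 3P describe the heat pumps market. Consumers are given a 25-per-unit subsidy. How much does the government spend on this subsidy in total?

Government cost = 2812.5

Pre-subsidy: 1047 - 7P = -363 + 3P gives P* = 141, x* = 60.
With the rebate, buyers effectively pay Pb = Ps − 25, where Ps is the price sellers receive.
Demand in terms of Ps becomes xd = 1047 − 7(Ps − 25) = 1222 - 7Ps. Setting this equal to supply: 1222 - 7Ps = -363 + 3Ps, so Ps = 158.5.
Buyers pay Pb = 158.5 − 25 = 133.5; x' = -363 + 3·158.5 = 112.5.
Government outlay = subsidy × quantity = 25 × 112.5 = 2812.5.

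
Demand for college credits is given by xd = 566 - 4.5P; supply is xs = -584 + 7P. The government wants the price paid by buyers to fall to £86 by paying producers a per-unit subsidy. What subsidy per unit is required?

Required subsidy s = £23 per unit

At a buyer price of 86, quantity demanded is 566 − 4.5·86 = 179.
Sellers supply 179 only when they receive Ps with -584 + 7·Ps = 179, i.e. Ps = 109.
s = Ps − Pb = 109 − 86 = 23.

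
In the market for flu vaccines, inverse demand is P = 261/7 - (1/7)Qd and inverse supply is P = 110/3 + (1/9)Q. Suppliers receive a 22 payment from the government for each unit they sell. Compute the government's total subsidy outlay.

Pre-subsidy: 261/7 - (1/7)Q = 110/3 + (1/9)Q gives Q* = 2.4375 and P* = 36.9375.
With the subsidy, sellers receive Ps = Pb + 22 for each unit, where Pb is the price buyers pay.
On the curves, Pb = 261/7 - (1/7)Q and Ps = 110/3 + (1/9)Q; the wedge Ps − Pb = 22 gives 110/3 + (1/9)Q − (261/7 - (1/7)Q) = 22, so Q' = 89.0625.
Then Pb = 261/7 − (1/7)·89.0625 = 24.5625 and Ps = 110/3 + (1/9)·89.0625 = 46.5625.
Government outlay = subsidy × quantity = 22 × 89.0625 = 1959.375.

Government cost = 1959.375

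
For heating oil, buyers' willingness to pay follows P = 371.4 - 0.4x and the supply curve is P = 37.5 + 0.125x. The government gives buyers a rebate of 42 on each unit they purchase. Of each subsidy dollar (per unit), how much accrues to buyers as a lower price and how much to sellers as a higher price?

Buyers gain 32 per unit; sellers gain 10 per unit

Pre-subsidy: 371.4 - 0.4x = 37.5 + 0.125x gives x* = 636 and P* = 117.
With the rebate, buyers effectively pay Pb = Ps − 42, where Ps is the price sellers receive.
On the curves, Pb = 371.4 - 0.4x and Ps = 37.5 + 0.125x; the wedge Ps − Pb = 42 gives 37.5 + 0.125x − (371.4 - 0.4x) = 42, so x' = 716.
Then Pb = 371.4 − 0.4·716 = 85 and Ps = 37.5 + 0.125·716 = 127.
Buyers' price falls by P* − Pb = 117 − 85 = 32; sellers' price rises by Ps − P* = 127 − 117 = 10.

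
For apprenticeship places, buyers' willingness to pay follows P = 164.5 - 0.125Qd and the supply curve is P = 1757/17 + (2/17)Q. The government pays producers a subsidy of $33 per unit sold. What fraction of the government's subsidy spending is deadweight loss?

Pre-subsidy: 164.5 - 0.125Q = 1757/17 + (2/17)Q gives Q* = 252 and P* = 133.
With the subsidy, sellers receive Ps = Pb + 33 for each unit, where Pb is the price buyers pay.
On the curves, Pb = 164.5 - 0.125Q and Ps = 1757/17 + (2/17)Q; the wedge Ps − Pb = 33 gives 1757/17 + (2/17)Q − (164.5 - 0.125Q) = 33, so Q' = 388.
Then Pb = 164.5 − 0.125·388 = 116 and Ps = 1757/17 + (2/17)·388 = 149.
ΔCS = ½(252 + 388)(133 − 116) = 5440; ΔPS = ½(252 + 388)(149 − 133) = 5120.
Government spending = 33 × 388 = 12804.
DWL = ½ × 33 × (388 − 252) = 2244; fraction = 2244 / 12804 = 17/97.

DWL / government spending = 17/97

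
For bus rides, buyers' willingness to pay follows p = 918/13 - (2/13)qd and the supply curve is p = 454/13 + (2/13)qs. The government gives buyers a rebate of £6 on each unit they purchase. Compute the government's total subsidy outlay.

Government cost = £813

Pre-subsidy: 918/13 - (2/13)q = 454/13 + (2/13)q gives q* = 116 and p* = 686/13.
With the rebate, buyers effectively pay pb = ps − 6, where ps is the price sellers receive.
On the curves, pb = 918/13 - (2/13)q and ps = 454/13 + (2/13)q; the wedge ps − pb = 6 gives 454/13 + (2/13)q − (918/13 - (2/13)q) = 6, so q' = 135.5.
Then pb = 918/13 − (2/13)·135.5 = 647/13 and ps = 454/13 + (2/13)·135.5 = 725/13.
Government outlay = subsidy × quantity = 6 × 135.5 = 813.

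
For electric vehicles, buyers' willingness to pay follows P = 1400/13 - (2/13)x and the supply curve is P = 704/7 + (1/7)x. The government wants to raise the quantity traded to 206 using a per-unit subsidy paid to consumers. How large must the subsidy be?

At x = 206, from the demand curve buyers pay Pb = 1400/13 − (2/13)·206 = 76; from the supply curve sellers need Ps = 704/7 + (1/7)·206 = 130.
The subsidy must fill the gap: s = Ps − Pb = 130 − 76 = 54.

Required subsidy s = 54 per unit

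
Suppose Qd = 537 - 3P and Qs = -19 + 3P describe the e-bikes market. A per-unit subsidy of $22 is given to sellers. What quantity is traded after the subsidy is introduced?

Q' = 292

Pre-subsidy: 537 - 3P = -19 + 3P gives P* = 278/3, Q* = 259.
With the subsidy, sellers receive Ps = Pb + 22 for each unit, where Pb is the price buyers pay.
Supply in terms of Pb becomes Qs = -19 + 3(Pb + 22) = 47 + 3Pb. Setting this equal to demand: 537 - 3Pb = 47 + 3Pb, so Pb = 245/3.
Sellers receive Ps = 245/3 + 22 = 311/3; Q' = 537 − 3·(245/3) = 292.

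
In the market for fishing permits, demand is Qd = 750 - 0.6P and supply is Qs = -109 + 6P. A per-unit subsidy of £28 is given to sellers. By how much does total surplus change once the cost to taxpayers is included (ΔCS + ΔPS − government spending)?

Net change in total surplus = -2352/11

Pre-subsidy: 750 - 0.6P = -109 + 6P gives P* = 4295/33, Q* = 7391/11.
With the subsidy, sellers receive Ps = Pb + 28 for each unit, where Pb is the price buyers pay.
Supply in terms of Pb becomes Qs = -109 + 6(Pb + 28) = 59 + 6Pb. Setting this equal to demand: 750 - 0.6Pb = 59 + 6Pb, so Pb = 3455/33.
Sellers receive Ps = 3455/33 + 28 = 4379/33; Q' = 750 − 0.6·(3455/33) = 7559/11.
ΔCS = ½(7391/11 + 7559/11)(4295/33 − 3455/33) = 2093000/121; ΔPS = ½(7391/11 + 7559/11)(4379/33 − 4295/33) = 209300/121.
Government spending = 28 × 7559/11 = 211652/11.
Net change = 2093000/121 + 209300/121 − 211652/11 = -2352/11. The loss equals the DWL triangle ½·28·168/11.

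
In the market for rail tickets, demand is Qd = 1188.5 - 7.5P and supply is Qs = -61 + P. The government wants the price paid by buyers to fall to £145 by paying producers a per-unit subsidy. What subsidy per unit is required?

At a buyer price of 145, quantity demanded is 1188.5 − 7.5·145 = 101.
Sellers supply 101 only when they receive Ps with -61 + 1·Ps = 101, i.e. Ps = 162.
s = Ps − Pb = 162 − 145 = 17.

Required subsidy s = £17 per unit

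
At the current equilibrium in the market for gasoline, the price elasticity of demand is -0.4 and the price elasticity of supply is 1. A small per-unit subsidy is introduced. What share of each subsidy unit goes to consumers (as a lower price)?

For a small subsidy around the equilibrium, the benefit split depends on the relative slopes, which at a point are proportional to the elasticities.
Buyer share = εs/(εs + |εd|) = 1/(1 + 0.4) = 5/7; seller share = |εd|/(εs + |εd|) = 2/7.

Consumer share = 5/7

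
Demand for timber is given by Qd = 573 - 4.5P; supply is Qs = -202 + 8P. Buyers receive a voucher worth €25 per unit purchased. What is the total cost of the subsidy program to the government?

Government cost = €9150

Pre-subsidy: 573 - 4.5P = -202 + 8P gives P* = 62, Q* = 294.
With the rebate, buyers effectively pay Pb = Ps − 25, where Ps is the price sellers receive.
Demand in terms of Ps becomes Qd = 573 − 4.5(Ps − 25) = 685.5 - 4.5Ps. Setting this equal to supply: 685.5 - 4.5Ps = -202 + 8Ps, so Ps = 71.
Buyers pay Pb = 71 − 25 = 46; Q' = -202 + 8·71 = 366.
Government outlay = subsidy × quantity = 25 × 366 = 9150.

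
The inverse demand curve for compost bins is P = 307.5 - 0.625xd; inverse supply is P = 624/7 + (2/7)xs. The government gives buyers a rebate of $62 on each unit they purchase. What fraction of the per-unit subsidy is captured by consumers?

Pre-subsidy: 307.5 - 0.625x = 624/7 + (2/7)x gives x* = 4076/17 and P* = 2680/17.
With the rebate, buyers effectively pay Pb = Ps − 62, where Ps is the price sellers receive.
On the curves, Pb = 307.5 - 0.625x and Ps = 624/7 + (2/7)x; the wedge Ps − Pb = 62 gives 624/7 + (2/7)x − (307.5 - 0.625x) = 62, so x' = 15700/51.
Then Pb = 307.5 − 0.625·(15700/51) = 5870/51 and Ps = 624/7 + (2/7)·(15700/51) = 9032/51.
Buyers' price falls by P* − Pb = 2680/17 − 5870/51 = 2170/51; sellers' price rises by Ps − P* = 9032/51 − 2680/17 = 992/51.
So consumers capture (2170/51)/62 = 35/51 of each unit of subsidy.

Consumer share = 35/51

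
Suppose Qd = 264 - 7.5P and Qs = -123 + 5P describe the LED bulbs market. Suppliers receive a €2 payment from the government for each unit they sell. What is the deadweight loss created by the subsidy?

Deadweight loss = €6

Pre-subsidy: 264 - 7.5P = -123 + 5P gives P* = 30.96, Q* = 31.8.
With the subsidy, sellers receive Ps = Pb + 2 for each unit, where Pb is the price buyers pay.
Supply in terms of Pb becomes Qs = -123 + 5(Pb + 2) = -113 + 5Pb. Setting this equal to demand: 264 - 7.5Pb = -113 + 5Pb, so Pb = 30.16.
Sellers receive Ps = 30.16 + 2 = 32.16; Q' = 264 − 7.5·30.16 = 37.8.
The subsidy expands output by 37.8 − 31.8 = 6 past the efficient level; on those units the gap between marginal cost and willingness to pay runs from 0 up to 2.
DWL = ½ × 2 × 6 = 6.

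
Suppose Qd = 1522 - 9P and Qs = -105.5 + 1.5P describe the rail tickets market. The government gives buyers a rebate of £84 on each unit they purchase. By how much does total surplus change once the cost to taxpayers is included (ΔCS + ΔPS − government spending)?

Pre-subsidy: 1522 - 9P = -105.5 + 1.5P gives P* = 155, Q* = 127.
With the rebate, buyers effectively pay Pb = Ps − 84, where Ps is the price sellers receive.
Demand in terms of Ps becomes Qd = 1522 − 9(Ps − 84) = 2278 - 9Ps. Setting this equal to supply: 2278 - 9Ps = -105.5 + 1.5Ps, so Ps = 227.
Buyers pay Pb = 227 − 84 = 143; Q' = -105.5 + 1.5·227 = 235.
ΔCS = ½(127 + 235)(155 − 143) = 2172; ΔPS = ½(127 + 235)(227 − 155) = 13032.
Government spending = 84 × 235 = 19740.
Net change = 2172 + 13032 − 19740 = -4536. The loss equals the DWL triangle ½·84·108.

Net change in total surplus = -£4536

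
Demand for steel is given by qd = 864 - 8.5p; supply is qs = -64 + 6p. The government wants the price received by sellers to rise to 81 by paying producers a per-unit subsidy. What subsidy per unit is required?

Required subsidy s = 29 per unit

At a seller price of 81, quantity supplied is -64 + 6·81 = 422.
Buyers absorb 422 only when they pay pb with 864 − 8.5·pb = 422, i.e. pb = 52.
s = ps − pb = 81 − 52 = 29.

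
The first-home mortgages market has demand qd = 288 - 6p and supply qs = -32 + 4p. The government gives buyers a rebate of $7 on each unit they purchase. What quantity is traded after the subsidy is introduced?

q' = 112.8

Pre-subsidy: 288 - 6p = -32 + 4p gives p* = 32, q* = 96.
With the rebate, buyers effectively pay pb = ps − 7, where ps is the price sellers receive.
Demand in terms of ps becomes qd = 288 − 6(ps − 7) = 330 - 6ps. Setting this equal to supply: 330 - 6ps = -32 + 4ps, so ps = 36.2.
Buyers pay pb = 36.2 − 7 = 29.2; q' = -32 + 4·36.2 = 112.8.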